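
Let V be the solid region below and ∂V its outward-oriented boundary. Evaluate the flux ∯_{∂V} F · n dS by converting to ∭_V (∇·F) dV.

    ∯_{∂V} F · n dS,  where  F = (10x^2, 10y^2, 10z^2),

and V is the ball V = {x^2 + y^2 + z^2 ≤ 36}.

By the divergence theorem,

    ∯_{∂V} F · n dS = ∭_V (∇ · F) dV.

Compute the divergence:
    ∇ · F = ∂F_x/∂x + ∂F_y/∂y + ∂F_z/∂z = 20x + 20y + 20z.

In spherical coordinates, x = ρ sin(φ) cos(θ), y = ρ sin(φ) sin(θ), z = ρ cos(φ), dV = ρ^2 sin(φ) dρ dφ dθ, with 0 ≤ ρ ≤ 6, 0 ≤ φ ≤ π, 0 ≤ θ ≤ 2π.

The integrand, after substitution and multiplying by the volume element, becomes (20ρ (sqrt(2)sin(φ)sin(θ + π/4) + cos(φ))) · ρ^2 sin(φ), so

    ∭_V (∇·F) dV = ∫_0^{2π} ∫_0^{π} ∫_0^{6} (20ρ (sqrt(2)sin(φ)sin(θ + π/4) + cos(φ))) · ρ^2 sin(φ) dρ dφ dθ.

Inner (ρ from 0 to 6): 6480(sqrt(2)sin(φ)sin(θ + π/4) + cos(φ))sin(φ).
Middle (φ from 0 to π): 3240sqrt(2)π sin(θ + π/4).
Outer (θ from 0 to 2π): 0.

Therefore ∯_{∂V} F · n dS = 0.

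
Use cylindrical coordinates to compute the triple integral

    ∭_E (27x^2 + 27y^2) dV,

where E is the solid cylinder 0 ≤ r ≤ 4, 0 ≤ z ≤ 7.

In cylindrical coordinates, x = r cos(θ), y = r sin(θ), z = z, and dV = r dr dθ dz.

The integrand becomes 27r^2, so

    ∭_E (27x^2 + 27y^2) dV = ∫_{0}^{2π} ∫_{0}^{4} ∫_{0}^{7} (27r^2) · r dz dr dθ.

Inner (z): 189r^3.
Middle (r from 0 to 4): 12096.
Outer (θ): 24192π.

Therefore the triple integral equals 24192π.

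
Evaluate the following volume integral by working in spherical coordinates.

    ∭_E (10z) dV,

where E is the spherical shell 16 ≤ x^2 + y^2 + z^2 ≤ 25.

In spherical coordinates, x = ρ sin(φ) cos(θ), y = ρ sin(φ) sin(θ), z = ρ cos(φ), and dV = ρ^2 sin(φ) dρ dφ dθ.

The integrand becomes 10ρ cos(φ), so

    ∭_E (10z) dV = ∫_{0}^{2π} ∫_{0}^{π} ∫_{4}^{5} (10ρ cos(φ)) · ρ^2 sin(φ) dρ dφ dθ.

Inner (ρ): 1845sin(2φ)/4.
Middle (φ): 0.
Outer (θ): 0.

Therefore the triple integral equals 0.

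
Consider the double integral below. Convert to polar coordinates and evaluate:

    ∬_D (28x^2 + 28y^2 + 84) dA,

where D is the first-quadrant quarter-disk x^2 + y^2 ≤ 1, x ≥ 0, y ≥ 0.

The region D is 0 ≤ r ≤ 1, 0 ≤ θ ≤ π/2 in polar coordinates, where x = r cos(θ), y = r sin(θ), and dA = r dr dθ.

Under the substitution, the integrand becomes 28r^2 + 84, so

    ∬_D (28x^2 + 28y^2 + 84) dA = ∫_{0}^{π/2} ∫_{0}^{1} (28r^2 + 84) · r dr dθ.

Inner integral (in r): ∫_{0}^{1} (28r^2 + 84) · r dr = 49.

Outer integral (in θ): ∫_{0}^{π/2} (49) dθ = 49π/2.

Therefore ∬_D (28x^2 + 28y^2 + 84) dA = 49π/2.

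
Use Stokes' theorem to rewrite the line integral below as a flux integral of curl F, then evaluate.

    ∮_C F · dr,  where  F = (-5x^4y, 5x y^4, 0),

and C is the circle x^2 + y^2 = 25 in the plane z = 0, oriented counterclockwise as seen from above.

Let S be the flat disk x^2 + y^2 ≤ 25 in the plane z = 0, with upward unit normal n̂ = ẑ. By Stokes' theorem,

    ∮_C F · dr = ∬_S (∇ × F) · n̂ dS = ∬_D (curl F)_z dA,

where D is the disk x^2 + y^2 ≤ 25.

Compute the curl of F = (-5x^4y, 5x y^4, 0):
    (∇ × F)_x = ∂F_z/∂y - ∂F_y/∂z = 0,
    (∇ × F)_y = ∂F_x/∂z - ∂F_z/∂x = 0,
    (∇ × F)_z = ∂F_y/∂x - ∂F_x/∂y = 5x^4 + 5y^4.

On z = 0, (curl F)_z = 5x^4 + 5y^4.

Convert to polar (x = r cos θ, y = r sin θ, dA = r dr dθ); the integrand becomes 5r^4(sin(θ)^4 + cos(θ)^4), so

    ∬_D (curl F)_z dA = ∫_0^{2π} ∫_0^{5} (5r^4(sin(θ)^4 + cos(θ)^4)) · r dr dθ.

Inner (r from 0 to 5): 78125sin(θ)^4/6 + 78125cos(θ)^4/6.
Outer (θ from 0 to 2π): 78125π/4.

Therefore ∮_C F · dr = 78125π/4.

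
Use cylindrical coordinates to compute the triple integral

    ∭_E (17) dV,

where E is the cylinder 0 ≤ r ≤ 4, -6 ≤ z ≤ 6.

In cylindrical coordinates, x = r cos(θ), y = r sin(θ), z = z, and dV = r dr dθ dz.

The integrand becomes 17, so

    ∭_E (17) dV = ∫_{0}^{2π} ∫_{0}^{4} ∫_{-6}^{6} (17) · r dz dr dθ.

Inner (z): 204r.
Middle (r from 0 to 4): 1632.
Outer (θ): 3264π.

Therefore the triple integral equals 3264π.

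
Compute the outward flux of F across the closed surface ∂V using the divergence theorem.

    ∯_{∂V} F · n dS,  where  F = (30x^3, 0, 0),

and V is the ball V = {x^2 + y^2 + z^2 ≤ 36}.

By the divergence theorem,

    ∯_{∂V} F · n dS = ∭_V (∇ · F) dV.

Compute the divergence:
    ∇ · F = ∂F_x/∂x + ∂F_y/∂y + ∂F_z/∂z = 90x^2 + 0 + 0 = 90x^2.

In spherical coordinates, x = ρ sin(φ) cos(θ), y = ρ sin(φ) sin(θ), z = ρ cos(φ), dV = ρ^2 sin(φ) dρ dφ dθ, with 0 ≤ ρ ≤ 6, 0 ≤ φ ≤ π, 0 ≤ θ ≤ 2π.

The integrand, after substitution and multiplying by the volume element, becomes (90ρ^2sin(φ)^2cos(θ)^2) · ρ^2 sin(φ), so

    ∭_V (∇·F) dV = ∫_0^{2π} ∫_0^{π} ∫_0^{6} (90ρ^2sin(φ)^2cos(θ)^2) · ρ^2 sin(φ) dρ dφ dθ.

Inner (ρ from 0 to 6): 139968sin(φ)^3cos(θ)^2.
Middle (φ from 0 to π): 186624cos(θ)^2.
Outer (θ from 0 to 2π): 186624π.

Therefore ∯_{∂V} F · n dS = 186624π.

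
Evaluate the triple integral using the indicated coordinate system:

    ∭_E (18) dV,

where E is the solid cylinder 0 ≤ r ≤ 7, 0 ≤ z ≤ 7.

In cylindrical coordinates, x = r cos(θ), y = r sin(θ), z = z, and dV = r dr dθ dz.

The integrand becomes 18, so

    ∭_E (18) dV = ∫_{0}^{2π} ∫_{0}^{7} ∫_{0}^{7} (18) · r dz dr dθ.

Inner (z): 126r.
Middle (r from 0 to 7): 3087.
Outer (θ): 6174π.

Therefore the triple integral equals 6174π.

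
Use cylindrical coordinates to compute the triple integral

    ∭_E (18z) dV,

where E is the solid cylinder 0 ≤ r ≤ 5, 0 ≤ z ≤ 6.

In cylindrical coordinates, x = r cos(θ), y = r sin(θ), z = z, and dV = r dr dθ dz.

The integrand becomes 18z, so

    ∭_E (18z) dV = ∫_{0}^{2π} ∫_{0}^{5} ∫_{0}^{6} (18z) · r dz dr dθ.

Inner (z): 324r.
Middle (r from 0 to 5): 4050.
Outer (θ): 8100π.

Therefore the triple integral equals 8100π.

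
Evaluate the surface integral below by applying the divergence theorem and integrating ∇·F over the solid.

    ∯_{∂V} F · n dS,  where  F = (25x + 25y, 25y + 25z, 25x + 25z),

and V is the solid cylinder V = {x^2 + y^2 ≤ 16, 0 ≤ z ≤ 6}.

By the divergence theorem,

    ∯_{∂V} F · n dS = ∭_V (∇ · F) dV.

Compute the divergence:
    ∇ · F = ∂F_x/∂x + ∂F_y/∂y + ∂F_z/∂z = 25 + 25 + 25 = 75.

In cylindrical coordinates, x = r cos(θ), y = r sin(θ), z = z, dV = r dr dθ dz, with 0 ≤ r ≤ 4, 0 ≤ θ ≤ 2π, 0 ≤ z ≤ 6.

The integrand, after substitution and multiplying by the volume element, becomes (75) · r, so

    ∭_V (∇·F) dV = ∫_0^{2π} ∫_0^{4} ∫_0^{6} (75) · r dz dr dθ.

Inner (z from 0 to 6): 450r.
Middle (r from 0 to 4): 3600.
Outer (θ from 0 to 2π): 7200π.

Therefore ∯_{∂V} F · n dS = 7200π.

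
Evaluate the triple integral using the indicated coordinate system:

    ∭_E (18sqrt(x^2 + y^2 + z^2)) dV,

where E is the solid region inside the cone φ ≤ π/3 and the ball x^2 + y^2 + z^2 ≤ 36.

In spherical coordinates, x = ρ sin(φ) cos(θ), y = ρ sin(φ) sin(θ), z = ρ cos(φ), and dV = ρ^2 sin(φ) dρ dφ dθ.

The integrand becomes 18ρ, so

    ∭_E (18sqrt(x^2 + y^2 + z^2)) dV = ∫_{0}^{2π} ∫_{0}^{π/3} ∫_{0}^{6} (18ρ) · ρ^2 sin(φ) dρ dφ dθ.

Inner (ρ): 5832sin(φ).
Middle (φ): 2916.
Outer (θ): 5832π.

Therefore the triple integral equals 5832π.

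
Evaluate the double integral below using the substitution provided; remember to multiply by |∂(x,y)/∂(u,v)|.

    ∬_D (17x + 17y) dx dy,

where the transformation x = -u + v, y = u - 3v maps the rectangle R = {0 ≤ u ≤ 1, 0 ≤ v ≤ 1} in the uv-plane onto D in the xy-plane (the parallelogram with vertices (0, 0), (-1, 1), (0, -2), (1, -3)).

Compute the Jacobian determinant of (x, y) with respect to (u, v):

    ∂(x,y)/∂(u,v) = | -1  1 | = (-1)(-3) - (1)(1) = 2.
                   | 1  -3 |

Its absolute value is |J| = 2 (the area scaling factor).

Substituting x = -u + v, y = u - 3v into the integrand,

    17x + 17y → -34v,

so the integral becomes

    ∬_R (-34v) · |J| du dv = ∫_0^1 ∫_0^1 (-68v) dv du.

Inner (v): -34.
Outer (u): -34.

Therefore ∬_D (17x + 17y) dx dy = -34.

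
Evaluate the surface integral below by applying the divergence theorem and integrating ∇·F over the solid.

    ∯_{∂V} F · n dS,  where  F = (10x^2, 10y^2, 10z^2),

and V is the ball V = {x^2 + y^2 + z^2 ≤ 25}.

By the divergence theorem,

    ∯_{∂V} F · n dS = ∭_V (∇ · F) dV.

Compute the divergence:
    ∇ · F = ∂F_x/∂x + ∂F_y/∂y + ∂F_z/∂z = 20x + 20y + 20z.

In spherical coordinates, x = ρ sin(φ) cos(θ), y = ρ sin(φ) sin(θ), z = ρ cos(φ), dV = ρ^2 sin(φ) dρ dφ dθ, with 0 ≤ ρ ≤ 5, 0 ≤ φ ≤ π, 0 ≤ θ ≤ 2π.

The integrand, after substitution and multiplying by the volume element, becomes (20ρ (sqrt(2)sin(φ)sin(θ + π/4) + cos(φ))) · ρ^2 sin(φ), so

    ∭_V (∇·F) dV = ∫_0^{2π} ∫_0^{π} ∫_0^{5} (20ρ (sqrt(2)sin(φ)sin(θ + π/4) + cos(φ))) · ρ^2 sin(φ) dρ dφ dθ.

Inner (ρ from 0 to 5): 3125(sqrt(2)sin(φ)sin(θ + π/4) + cos(φ))sin(φ).
Middle (φ from 0 to π): 3125sqrt(2)π sin(θ + π/4)/2.
Outer (θ from 0 to 2π): 0.

Therefore ∯_{∂V} F · n dS = 0.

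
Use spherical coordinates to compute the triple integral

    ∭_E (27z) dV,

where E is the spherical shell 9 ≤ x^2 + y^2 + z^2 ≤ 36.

In spherical coordinates, x = ρ sin(φ) cos(θ), y = ρ sin(φ) sin(θ), z = ρ cos(φ), and dV = ρ^2 sin(φ) dρ dφ dθ.

The integrand becomes 27ρ cos(φ), so

    ∭_E (27z) dV = ∫_{0}^{2π} ∫_{0}^{π} ∫_{3}^{6} (27ρ cos(φ)) · ρ^2 sin(φ) dρ dφ dθ.

Inner (ρ): 32805sin(2φ)/8.
Middle (φ): 0.
Outer (θ): 0.

Therefore the triple integral equals 0.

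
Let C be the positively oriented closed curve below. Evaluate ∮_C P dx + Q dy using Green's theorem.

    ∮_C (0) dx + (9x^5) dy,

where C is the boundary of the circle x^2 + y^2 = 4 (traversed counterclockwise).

Green's theorem converts the closed line integral into a double integral over the enclosed region D:

    ∮_C P dx + Q dy = ∬_D (∂Q/∂x - ∂P/∂y) dA.

Here P = 0, Q = 9x^5, so

    ∂Q/∂x = 45x^4,    ∂P/∂y = 0,
    ∂Q/∂x - ∂P/∂y = 45x^4.

D is the region x^2 + y^2 ≤ 4. Evaluating the double integral:

In polar coordinates (x = r cos θ, y = r sin θ, dA = r dr dθ) the integrand becomes 45r^4cos(θ)^4, so

    ∬_D (45x^4) dA = ∫_0^{2π} ∫_0^{2} (45r^4cos(θ)^4) · r dr dθ.

Inner (r from 0 to 2): 480cos(θ)^4.
Outer (θ from 0 to 2π): 360π.

Therefore ∮_C P dx + Q dy = 360π.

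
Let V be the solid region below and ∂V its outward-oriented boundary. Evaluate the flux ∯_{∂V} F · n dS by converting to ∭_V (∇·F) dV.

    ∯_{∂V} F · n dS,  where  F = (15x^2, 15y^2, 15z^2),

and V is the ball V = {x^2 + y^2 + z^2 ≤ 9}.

By the divergence theorem,

    ∯_{∂V} F · n dS = ∭_V (∇ · F) dV.

Compute the divergence:
    ∇ · F = ∂F_x/∂x + ∂F_y/∂y + ∂F_z/∂z = 30x + 30y + 30z.

In spherical coordinates, x = ρ sin(φ) cos(θ), y = ρ sin(φ) sin(θ), z = ρ cos(φ), dV = ρ^2 sin(φ) dρ dφ dθ, with 0 ≤ ρ ≤ 3, 0 ≤ φ ≤ π, 0 ≤ θ ≤ 2π.

The integrand, after substitution and multiplying by the volume element, becomes (30ρ (sqrt(2)sin(φ)sin(θ + π/4) + cos(φ))) · ρ^2 sin(φ), so

    ∭_V (∇·F) dV = ∫_0^{2π} ∫_0^{π} ∫_0^{3} (30ρ (sqrt(2)sin(φ)sin(θ + π/4) + cos(φ))) · ρ^2 sin(φ) dρ dφ dθ.

Inner (ρ from 0 to 3): 1215(sqrt(2)sin(φ)sin(θ + π/4) + cos(φ))sin(φ)/2.
Middle (φ from 0 to π): 1215sqrt(2)π sin(θ + π/4)/4.
Outer (θ from 0 to 2π): 0.

Therefore ∯_{∂V} F · n dS = 0.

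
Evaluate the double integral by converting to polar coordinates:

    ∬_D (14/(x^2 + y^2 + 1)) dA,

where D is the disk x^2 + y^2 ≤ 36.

The region D is 0 ≤ r ≤ 6, 0 ≤ θ ≤ 2π in polar coordinates, where x = r cos(θ), y = r sin(θ), and dA = r dr dθ.

Under the substitution, the integrand becomes 14/(r^2 + 1), so

    ∬_D (14/(x^2 + y^2 + 1)) dA = ∫_{0}^{2π} ∫_{0}^{6} (14/(r^2 + 1)) · r dr dθ.

Inner integral (in r): ∫_{0}^{6} (14/(r^2 + 1)) · r dr = log(94931877133).

Outer integral (in θ): ∫_{0}^{2π} (log(94931877133)) dθ = 14π log(37).

Therefore ∬_D (14/(x^2 + y^2 + 1)) dA = 14π log(37).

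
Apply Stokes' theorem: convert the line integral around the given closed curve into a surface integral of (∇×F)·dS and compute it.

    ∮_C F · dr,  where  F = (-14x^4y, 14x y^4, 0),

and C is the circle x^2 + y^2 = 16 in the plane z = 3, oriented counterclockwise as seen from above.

Let S be the flat disk x^2 + y^2 ≤ 16 in the plane z = 3, with upward unit normal n̂ = ẑ. By Stokes' theorem,

    ∮_C F · dr = ∬_S (∇ × F) · n̂ dS = ∬_D (curl F)_z dA,

where D is the disk x^2 + y^2 ≤ 16.

Compute the curl of F = (-14x^4y, 14x y^4, 0):
    (∇ × F)_x = ∂F_z/∂y - ∂F_y/∂z = 0,
    (∇ × F)_y = ∂F_x/∂z - ∂F_z/∂x = 0,
    (∇ × F)_z = ∂F_y/∂x - ∂F_x/∂y = 14x^4 + 14y^4.

On z = 3, (curl F)_z = 14x^4 + 14y^4.

Convert to polar (x = r cos θ, y = r sin θ, dA = r dr dθ); the integrand becomes 14r^4(sin(θ)^4 + cos(θ)^4), so

    ∬_D (curl F)_z dA = ∫_0^{2π} ∫_0^{4} (14r^4(sin(θ)^4 + cos(θ)^4)) · r dr dθ.

Inner (r from 0 to 4): 28672sin(θ)^4/3 + 28672cos(θ)^4/3.
Outer (θ from 0 to 2π): 14336π.

Therefore ∮_C F · dr = 14336π.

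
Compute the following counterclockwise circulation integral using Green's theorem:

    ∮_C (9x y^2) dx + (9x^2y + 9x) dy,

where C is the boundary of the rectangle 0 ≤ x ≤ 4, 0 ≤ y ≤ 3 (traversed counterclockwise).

Green's theorem converts the closed line integral into a double integral over the enclosed region D:

    ∮_C P dx + Q dy = ∬_D (∂Q/∂x - ∂P/∂y) dA.

Here P = 9x y^2, Q = 9x^2y + 9x, so

    ∂Q/∂x = 18x y + 9,    ∂P/∂y = 18x y,
    ∂Q/∂x - ∂P/∂y = 9.

D is the region 0 ≤ x ≤ 4, 0 ≤ y ≤ 3. Evaluating the double integral:

    ∬_D (9) dA = ∫_0^{4} ∫_0^{3} (9) dy dx.

Inner (y from 0 to 3): 27.
Outer (x from 0 to 4): 108.

Therefore ∮_C P dx + Q dy = 108.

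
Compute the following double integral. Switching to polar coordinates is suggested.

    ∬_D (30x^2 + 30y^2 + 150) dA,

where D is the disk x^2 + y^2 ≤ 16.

The region D is 0 ≤ r ≤ 4, 0 ≤ θ ≤ 2π in polar coordinates, where x = r cos(θ), y = r sin(θ), and dA = r dr dθ.

Under the substitution, the integrand becomes 30r^2 + 150, so

    ∬_D (30x^2 + 30y^2 + 150) dA = ∫_{0}^{2π} ∫_{0}^{4} (30r^2 + 150) · r dr dθ.

Inner integral (in r): ∫_{0}^{4} (30r^2 + 150) · r dr = 3120.

Outer integral (in θ): ∫_{0}^{2π} (3120) dθ = 6240π.

Therefore ∬_D (30x^2 + 30y^2 + 150) dA = 6240π.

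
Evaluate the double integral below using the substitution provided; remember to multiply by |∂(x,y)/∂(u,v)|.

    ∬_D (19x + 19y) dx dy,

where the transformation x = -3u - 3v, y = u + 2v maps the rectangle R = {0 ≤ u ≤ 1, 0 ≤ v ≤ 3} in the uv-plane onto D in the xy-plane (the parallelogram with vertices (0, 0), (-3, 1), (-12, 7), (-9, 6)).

Compute the Jacobian determinant of (x, y) with respect to (u, v):

    ∂(x,y)/∂(u,v) = | -3  -3 | = (-3)(2) - (-3)(1) = -3.
                   | 1  2 |

Its absolute value is |J| = 3 (the area scaling factor).

Substituting x = -3u - 3v, y = u + 2v into the integrand,

    19x + 19y → -38u - 19v,

so the integral becomes

    ∬_R (-38u - 19v) · |J| du dv = ∫_0^1 ∫_0^3 (-114u - 57v) dv du.

Inner (v): -342u - 513/2.
Outer (u): -855/2.

Therefore ∬_D (19x + 19y) dx dy = -855/2.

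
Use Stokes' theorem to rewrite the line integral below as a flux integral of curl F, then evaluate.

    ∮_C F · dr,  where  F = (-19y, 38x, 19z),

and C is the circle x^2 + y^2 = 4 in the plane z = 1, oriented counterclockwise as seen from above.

Let S be the flat disk x^2 + y^2 ≤ 4 in the plane z = 1, with upward unit normal n̂ = ẑ. By Stokes' theorem,

    ∮_C F · dr = ∬_S (∇ × F) · n̂ dS = ∬_D (curl F)_z dA,

where D is the disk x^2 + y^2 ≤ 4.

Compute the curl of F = (-19y, 38x, 19z):
    (∇ × F)_x = ∂F_z/∂y - ∂F_y/∂z = 0,
    (∇ × F)_y = ∂F_x/∂z - ∂F_z/∂x = 0,
    (∇ × F)_z = ∂F_y/∂x - ∂F_x/∂y = 57.

On z = 1, (curl F)_z = 57.

Convert to polar (x = r cos θ, y = r sin θ, dA = r dr dθ); the integrand becomes 57, so

    ∬_D (curl F)_z dA = ∫_0^{2π} ∫_0^{2} (57) · r dr dθ.

Inner (r from 0 to 2): 114.
Outer (θ from 0 to 2π): 228π.

Therefore ∮_C F · dr = 228π.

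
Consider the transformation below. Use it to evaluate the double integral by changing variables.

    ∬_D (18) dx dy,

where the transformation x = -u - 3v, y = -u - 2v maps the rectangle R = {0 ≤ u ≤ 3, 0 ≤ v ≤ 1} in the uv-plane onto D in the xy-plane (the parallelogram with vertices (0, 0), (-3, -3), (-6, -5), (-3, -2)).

Compute the Jacobian determinant of (x, y) with respect to (u, v):

    ∂(x,y)/∂(u,v) = | -1  -3 | = (-1)(-2) - (-3)(-1) = -1.
                   | -1  -2 |

Its absolute value is |J| = 1 (the area scaling factor).

Substituting x = -u - 3v, y = -u - 2v into the integrand,

    18 → 18,

so the integral becomes

    ∬_R (18) · |J| du dv = ∫_0^3 ∫_0^1 (18) dv du.

Inner (v): 18.
Outer (u): 54.

Therefore ∬_D (18) dx dy = 54.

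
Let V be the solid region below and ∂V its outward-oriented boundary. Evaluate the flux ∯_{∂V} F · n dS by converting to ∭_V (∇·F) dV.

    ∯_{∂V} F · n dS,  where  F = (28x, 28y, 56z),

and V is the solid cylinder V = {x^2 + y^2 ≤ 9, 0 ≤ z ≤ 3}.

By the divergence theorem,

    ∯_{∂V} F · n dS = ∭_V (∇ · F) dV.

Compute the divergence:
    ∇ · F = ∂F_x/∂x + ∂F_y/∂y + ∂F_z/∂z = 28 + 28 + 56 = 112.

In cylindrical coordinates, x = r cos(θ), y = r sin(θ), z = z, dV = r dr dθ dz, with 0 ≤ r ≤ 3, 0 ≤ θ ≤ 2π, 0 ≤ z ≤ 3.

The integrand, after substitution and multiplying by the volume element, becomes (112) · r, so

    ∭_V (∇·F) dV = ∫_0^{2π} ∫_0^{3} ∫_0^{3} (112) · r dz dr dθ.

Inner (z from 0 to 3): 336r.
Middle (r from 0 to 3): 1512.
Outer (θ from 0 to 2π): 3024π.

Therefore ∯_{∂V} F · n dS = 3024π.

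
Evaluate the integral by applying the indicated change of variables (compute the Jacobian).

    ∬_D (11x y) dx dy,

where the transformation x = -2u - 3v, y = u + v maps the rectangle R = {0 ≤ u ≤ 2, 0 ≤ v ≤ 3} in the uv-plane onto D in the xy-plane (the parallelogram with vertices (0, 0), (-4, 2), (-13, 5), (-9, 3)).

Compute the Jacobian determinant of (x, y) with respect to (u, v):

    ∂(x,y)/∂(u,v) = | -2  -3 | = (-2)(1) - (-3)(1) = 1.
                   | 1  1 |

Its absolute value is |J| = 1 (the area scaling factor).

Substituting x = -2u - 3v, y = u + v into the integrand,

    11x y → -22u^2 - 55u v - 33v^2,

so the integral becomes

    ∬_R (-22u^2 - 55u v - 33v^2) · |J| du dv = ∫_0^2 ∫_0^3 (-22u^2 - 55u v - 33v^2) dv du.

Inner (v): -66u^2 - 495u/2 - 297.
Outer (u): -1265.

Therefore ∬_D (11x y) dx dy = -1265.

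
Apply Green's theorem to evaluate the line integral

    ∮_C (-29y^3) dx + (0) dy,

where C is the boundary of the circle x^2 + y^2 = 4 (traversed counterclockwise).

Green's theorem converts the closed line integral into a double integral over the enclosed region D:

    ∮_C P dx + Q dy = ∬_D (∂Q/∂x - ∂P/∂y) dA.

Here P = -29y^3, Q = 0, so

    ∂Q/∂x = 0,    ∂P/∂y = -87y^2,
    ∂Q/∂x - ∂P/∂y = 87y^2.

D is the region x^2 + y^2 ≤ 4. Evaluating the double integral:

In polar coordinates (x = r cos θ, y = r sin θ, dA = r dr dθ) the integrand becomes 87r^2sin(θ)^2, so

    ∬_D (87y^2) dA = ∫_0^{2π} ∫_0^{2} (87r^2sin(θ)^2) · r dr dθ.

Inner (r from 0 to 2): 348sin(θ)^2.
Outer (θ from 0 to 2π): 348π.

Therefore ∮_C P dx + Q dy = 348π.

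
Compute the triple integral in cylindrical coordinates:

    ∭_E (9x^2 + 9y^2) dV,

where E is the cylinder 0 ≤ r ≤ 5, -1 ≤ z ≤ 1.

In cylindrical coordinates, x = r cos(θ), y = r sin(θ), z = z, and dV = r dr dθ dz.

The integrand becomes 9r^2, so

    ∭_E (9x^2 + 9y^2) dV = ∫_{0}^{2π} ∫_{0}^{5} ∫_{-1}^{1} (9r^2) · r dz dr dθ.

Inner (z): 18r^3.
Middle (r from 0 to 5): 5625/2.
Outer (θ): 5625π.

Therefore the triple integral equals 5625π.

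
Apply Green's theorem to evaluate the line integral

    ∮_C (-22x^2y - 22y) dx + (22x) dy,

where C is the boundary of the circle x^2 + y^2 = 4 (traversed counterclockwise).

Green's theorem converts the closed line integral into a double integral over the enclosed region D:

    ∮_C P dx + Q dy = ∬_D (∂Q/∂x - ∂P/∂y) dA.

Here P = -22x^2y - 22y, Q = 22x, so

    ∂Q/∂x = 22,    ∂P/∂y = -22x^2 - 22,
    ∂Q/∂x - ∂P/∂y = 22x^2 + 44.

D is the region x^2 + y^2 ≤ 4. Evaluating the double integral:

In polar coordinates (x = r cos θ, y = r sin θ, dA = r dr dθ) the integrand becomes 22r^2cos(θ)^2 + 44, so

    ∬_D (22x^2 + 44) dA = ∫_0^{2π} ∫_0^{2} (22r^2cos(θ)^2 + 44) · r dr dθ.

Inner (r from 0 to 2): 88cos(θ)^2 + 88.
Outer (θ from 0 to 2π): 264π.

Therefore ∮_C P dx + Q dy = 264π.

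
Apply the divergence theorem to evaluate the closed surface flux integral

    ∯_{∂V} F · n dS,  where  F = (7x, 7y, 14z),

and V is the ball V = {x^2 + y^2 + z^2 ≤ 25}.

By the divergence theorem,

    ∯_{∂V} F · n dS = ∭_V (∇ · F) dV.

Compute the divergence:
    ∇ · F = ∂F_x/∂x + ∂F_y/∂y + ∂F_z/∂z = 7 + 7 + 14 = 28.

In spherical coordinates, x = ρ sin(φ) cos(θ), y = ρ sin(φ) sin(θ), z = ρ cos(φ), dV = ρ^2 sin(φ) dρ dφ dθ, with 0 ≤ ρ ≤ 5, 0 ≤ φ ≤ π, 0 ≤ θ ≤ 2π.

The integrand, after substitution and multiplying by the volume element, becomes (28) · ρ^2 sin(φ), so

    ∭_V (∇·F) dV = ∫_0^{2π} ∫_0^{π} ∫_0^{5} (28) · ρ^2 sin(φ) dρ dφ dθ.

Inner (ρ from 0 to 5): 3500sin(φ)/3.
Middle (φ from 0 to π): 7000/3.
Outer (θ from 0 to 2π): 14000π/3.

Therefore ∯_{∂V} F · n dS = 14000π/3.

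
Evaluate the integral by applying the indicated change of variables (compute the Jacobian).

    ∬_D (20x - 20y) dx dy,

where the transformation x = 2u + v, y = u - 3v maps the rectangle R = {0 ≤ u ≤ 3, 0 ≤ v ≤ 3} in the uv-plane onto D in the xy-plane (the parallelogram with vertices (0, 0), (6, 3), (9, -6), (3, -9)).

Compute the Jacobian determinant of (x, y) with respect to (u, v):

    ∂(x,y)/∂(u,v) = | 2  1 | = (2)(-3) - (1)(1) = -7.
                   | 1  -3 |

Its absolute value is |J| = 7 (the area scaling factor).

Substituting x = 2u + v, y = u - 3v into the integrand,

    20x - 20y → 20u + 80v,

so the integral becomes

    ∬_R (20u + 80v) · |J| du dv = ∫_0^3 ∫_0^3 (140u + 560v) dv du.

Inner (v): 420u + 2520.
Outer (u): 9450.

Therefore ∬_D (20x - 20y) dx dy = 9450.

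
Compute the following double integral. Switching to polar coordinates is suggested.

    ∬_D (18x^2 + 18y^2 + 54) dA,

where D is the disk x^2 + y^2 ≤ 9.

The region D is 0 ≤ r ≤ 3, 0 ≤ θ ≤ 2π in polar coordinates, where x = r cos(θ), y = r sin(θ), and dA = r dr dθ.

Under the substitution, the integrand becomes 18r^2 + 54, so

    ∬_D (18x^2 + 18y^2 + 54) dA = ∫_{0}^{2π} ∫_{0}^{3} (18r^2 + 54) · r dr dθ.

Inner integral (in r): ∫_{0}^{3} (18r^2 + 54) · r dr = 1215/2.

Outer integral (in θ): ∫_{0}^{2π} (1215/2) dθ = 1215π.

Therefore ∬_D (18x^2 + 18y^2 + 54) dA = 1215π.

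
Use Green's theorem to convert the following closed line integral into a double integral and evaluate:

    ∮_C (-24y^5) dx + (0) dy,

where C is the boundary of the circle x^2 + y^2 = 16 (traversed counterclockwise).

Green's theorem converts the closed line integral into a double integral over the enclosed region D:

    ∮_C P dx + Q dy = ∬_D (∂Q/∂x - ∂P/∂y) dA.

Here P = -24y^5, Q = 0, so

    ∂Q/∂x = 0,    ∂P/∂y = -120y^4,
    ∂Q/∂x - ∂P/∂y = 120y^4.

D is the region x^2 + y^2 ≤ 16. Evaluating the double integral:

In polar coordinates (x = r cos θ, y = r sin θ, dA = r dr dθ) the integrand becomes 120r^4sin(θ)^4, so

    ∬_D (120y^4) dA = ∫_0^{2π} ∫_0^{4} (120r^4sin(θ)^4) · r dr dθ.

Inner (r from 0 to 4): 81920sin(θ)^4.
Outer (θ from 0 to 2π): 61440π.

Therefore ∮_C P dx + Q dy = 61440π.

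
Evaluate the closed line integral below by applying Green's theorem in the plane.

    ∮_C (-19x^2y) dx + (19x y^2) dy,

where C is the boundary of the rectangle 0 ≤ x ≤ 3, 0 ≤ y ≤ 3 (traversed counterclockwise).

Green's theorem converts the closed line integral into a double integral over the enclosed region D:

    ∮_C P dx + Q dy = ∬_D (∂Q/∂x - ∂P/∂y) dA.

Here P = -19x^2y, Q = 19x y^2, so

    ∂Q/∂x = 19y^2,    ∂P/∂y = -19x^2,
    ∂Q/∂x - ∂P/∂y = 19x^2 + 19y^2.

D is the region 0 ≤ x ≤ 3, 0 ≤ y ≤ 3. Evaluating the double integral:

    ∬_D (19x^2 + 19y^2) dA = ∫_0^{3} ∫_0^{3} (19x^2 + 19y^2) dy dx.

Inner (y from 0 to 3): 57x^2 + 171.
Outer (x from 0 to 3): 1026.

Therefore ∮_C P dx + Q dy = 1026.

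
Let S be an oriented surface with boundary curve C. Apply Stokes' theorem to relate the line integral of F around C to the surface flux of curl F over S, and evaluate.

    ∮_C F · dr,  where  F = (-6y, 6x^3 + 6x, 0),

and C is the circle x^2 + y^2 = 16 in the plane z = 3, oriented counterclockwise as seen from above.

Let S be the flat disk x^2 + y^2 ≤ 16 in the plane z = 3, with upward unit normal n̂ = ẑ. By Stokes' theorem,

    ∮_C F · dr = ∬_S (∇ × F) · n̂ dS = ∬_D (curl F)_z dA,

where D is the disk x^2 + y^2 ≤ 16.

Compute the curl of F = (-6y, 6x^3 + 6x, 0):
    (∇ × F)_x = ∂F_z/∂y - ∂F_y/∂z = 0,
    (∇ × F)_y = ∂F_x/∂z - ∂F_z/∂x = 0,
    (∇ × F)_z = ∂F_y/∂x - ∂F_x/∂y = 18x^2 + 12.

On z = 3, (curl F)_z = 18x^2 + 12.

Convert to polar (x = r cos θ, y = r sin θ, dA = r dr dθ); the integrand becomes 18r^2cos(θ)^2 + 12, so

    ∬_D (curl F)_z dA = ∫_0^{2π} ∫_0^{4} (18r^2cos(θ)^2 + 12) · r dr dθ.

Inner (r from 0 to 4): 1152cos(θ)^2 + 96.
Outer (θ from 0 to 2π): 1344π.

Therefore ∮_C F · dr = 1344π.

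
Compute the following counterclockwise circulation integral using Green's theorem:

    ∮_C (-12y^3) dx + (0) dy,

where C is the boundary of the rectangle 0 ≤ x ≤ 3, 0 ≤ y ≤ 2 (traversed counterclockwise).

Green's theorem converts the closed line integral into a double integral over the enclosed region D:

    ∮_C P dx + Q dy = ∬_D (∂Q/∂x - ∂P/∂y) dA.

Here P = -12y^3, Q = 0, so

    ∂Q/∂x = 0,    ∂P/∂y = -36y^2,
    ∂Q/∂x - ∂P/∂y = 36y^2.

D is the region 0 ≤ x ≤ 3, 0 ≤ y ≤ 2. Evaluating the double integral:

    ∬_D (36y^2) dA = ∫_0^{3} ∫_0^{2} (36y^2) dy dx.

Inner (y from 0 to 2): 96.
Outer (x from 0 to 3): 288.

Therefore ∮_C P dx + Q dy = 288.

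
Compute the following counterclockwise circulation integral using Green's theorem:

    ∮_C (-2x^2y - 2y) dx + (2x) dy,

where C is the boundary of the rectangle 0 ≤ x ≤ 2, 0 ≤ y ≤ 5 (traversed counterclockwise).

Green's theorem converts the closed line integral into a double integral over the enclosed region D:

    ∮_C P dx + Q dy = ∬_D (∂Q/∂x - ∂P/∂y) dA.

Here P = -2x^2y - 2y, Q = 2x, so

    ∂Q/∂x = 2,    ∂P/∂y = -2x^2 - 2,
    ∂Q/∂x - ∂P/∂y = 2x^2 + 4.

D is the region 0 ≤ x ≤ 2, 0 ≤ y ≤ 5. Evaluating the double integral:

    ∬_D (2x^2 + 4) dA = ∫_0^{2} ∫_0^{5} (2x^2 + 4) dy dx.

Inner (y from 0 to 5): 10x^2 + 20.
Outer (x from 0 to 2): 200/3.

Therefore ∮_C P dx + Q dy = 200/3.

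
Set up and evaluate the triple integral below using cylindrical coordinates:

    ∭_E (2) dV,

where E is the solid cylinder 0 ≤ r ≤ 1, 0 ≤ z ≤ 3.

In cylindrical coordinates, x = r cos(θ), y = r sin(θ), z = z, and dV = r dr dθ dz.

The integrand becomes 2, so

    ∭_E (2) dV = ∫_{0}^{2π} ∫_{0}^{1} ∫_{0}^{3} (2) · r dz dr dθ.

Inner (z): 6r.
Middle (r from 0 to 1): 3.
Outer (θ): 6π.

Therefore the triple integral equals 6π.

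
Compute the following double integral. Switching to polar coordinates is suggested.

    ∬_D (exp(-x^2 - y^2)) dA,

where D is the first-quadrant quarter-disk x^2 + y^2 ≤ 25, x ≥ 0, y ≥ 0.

The region D is 0 ≤ r ≤ 5, 0 ≤ θ ≤ π/2 in polar coordinates, where x = r cos(θ), y = r sin(θ), and dA = r dr dθ.

Under the substitution, the integrand becomes exp(-r^2), so

    ∬_D (exp(-x^2 - y^2)) dA = ∫_{0}^{π/2} ∫_{0}^{5} (exp(-r^2)) · r dr dθ.

Inner integral (in r): ∫_{0}^{5} (exp(-r^2)) · r dr = -(1 - exp(25))exp(-25)/2.

Outer integral (in θ): ∫_{0}^{π/2} (-(1 - exp(25))exp(-25)/2) dθ = -π exp(-25)/4 + π/4.

Therefore ∬_D (exp(-x^2 - y^2)) dA = -π exp(-25)/4 + π/4.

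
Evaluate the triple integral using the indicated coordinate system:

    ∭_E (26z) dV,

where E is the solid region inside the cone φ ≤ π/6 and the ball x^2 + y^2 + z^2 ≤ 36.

In spherical coordinates, x = ρ sin(φ) cos(θ), y = ρ sin(φ) sin(θ), z = ρ cos(φ), and dV = ρ^2 sin(φ) dρ dφ dθ.

The integrand becomes 26ρ cos(φ), so

    ∭_E (26z) dV = ∫_{0}^{2π} ∫_{0}^{π/6} ∫_{0}^{6} (26ρ cos(φ)) · ρ^2 sin(φ) dρ dφ dθ.

Inner (ρ): 4212sin(2φ).
Middle (φ): 1053.
Outer (θ): 2106π.

Therefore the triple integral equals 2106π.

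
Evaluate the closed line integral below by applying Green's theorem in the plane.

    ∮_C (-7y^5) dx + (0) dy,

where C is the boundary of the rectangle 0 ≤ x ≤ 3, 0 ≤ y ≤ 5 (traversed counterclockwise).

Green's theorem converts the closed line integral into a double integral over the enclosed region D:

    ∮_C P dx + Q dy = ∬_D (∂Q/∂x - ∂P/∂y) dA.

Here P = -7y^5, Q = 0, so

    ∂Q/∂x = 0,    ∂P/∂y = -35y^4,
    ∂Q/∂x - ∂P/∂y = 35y^4.

D is the region 0 ≤ x ≤ 3, 0 ≤ y ≤ 5. Evaluating the double integral:

    ∬_D (35y^4) dA = ∫_0^{3} ∫_0^{5} (35y^4) dy dx.

Inner (y from 0 to 5): 21875.
Outer (x from 0 to 3): 65625.

Therefore ∮_C P dx + Q dy = 65625.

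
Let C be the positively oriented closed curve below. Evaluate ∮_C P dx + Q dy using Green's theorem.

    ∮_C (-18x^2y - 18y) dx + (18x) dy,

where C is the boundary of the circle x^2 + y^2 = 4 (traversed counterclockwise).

Green's theorem converts the closed line integral into a double integral over the enclosed region D:

    ∮_C P dx + Q dy = ∬_D (∂Q/∂x - ∂P/∂y) dA.

Here P = -18x^2y - 18y, Q = 18x, so

    ∂Q/∂x = 18,    ∂P/∂y = -18x^2 - 18,
    ∂Q/∂x - ∂P/∂y = 18x^2 + 36.

D is the region x^2 + y^2 ≤ 4. Evaluating the double integral:

In polar coordinates (x = r cos θ, y = r sin θ, dA = r dr dθ) the integrand becomes 18r^2cos(θ)^2 + 36, so

    ∬_D (18x^2 + 36) dA = ∫_0^{2π} ∫_0^{2} (18r^2cos(θ)^2 + 36) · r dr dθ.

Inner (r from 0 to 2): 72cos(θ)^2 + 72.
Outer (θ from 0 to 2π): 216π.

Therefore ∮_C P dx + Q dy = 216π.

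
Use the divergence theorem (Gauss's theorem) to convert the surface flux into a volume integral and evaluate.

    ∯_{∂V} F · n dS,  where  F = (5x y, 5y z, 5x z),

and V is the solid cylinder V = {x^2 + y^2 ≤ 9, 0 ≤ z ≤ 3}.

By the divergence theorem,

    ∯_{∂V} F · n dS = ∭_V (∇ · F) dV.

Compute the divergence:
    ∇ · F = ∂F_x/∂x + ∂F_y/∂y + ∂F_z/∂z = 5y + 5z + 5x = 5x + 5y + 5z.

In cylindrical coordinates, x = r cos(θ), y = r sin(θ), z = z, dV = r dr dθ dz, with 0 ≤ r ≤ 3, 0 ≤ θ ≤ 2π, 0 ≤ z ≤ 3.

The integrand, after substitution and multiplying by the volume element, becomes (5sqrt(2)r sin(θ + π/4) + 5z) · r, so

    ∭_V (∇·F) dV = ∫_0^{2π} ∫_0^{3} ∫_0^{3} (5sqrt(2)r sin(θ + π/4) + 5z) · r dz dr dθ.

Inner (z from 0 to 3): 15r (2sqrt(2)r sin(θ + π/4) + 3)/2.
Middle (r from 0 to 3): 135sqrt(2)sin(θ + π/4) + 405/4.
Outer (θ from 0 to 2π): 405π/2.

Therefore ∯_{∂V} F · n dS = 405π/2.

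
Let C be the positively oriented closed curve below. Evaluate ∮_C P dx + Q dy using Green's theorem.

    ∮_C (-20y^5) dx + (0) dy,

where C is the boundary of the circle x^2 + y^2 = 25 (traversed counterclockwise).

Green's theorem converts the closed line integral into a double integral over the enclosed region D:

    ∮_C P dx + Q dy = ∬_D (∂Q/∂x - ∂P/∂y) dA.

Here P = -20y^5, Q = 0, so

    ∂Q/∂x = 0,    ∂P/∂y = -100y^4,
    ∂Q/∂x - ∂P/∂y = 100y^4.

D is the region x^2 + y^2 ≤ 25. Evaluating the double integral:

In polar coordinates (x = r cos θ, y = r sin θ, dA = r dr dθ) the integrand becomes 100r^4sin(θ)^4, so

    ∬_D (100y^4) dA = ∫_0^{2π} ∫_0^{5} (100r^4sin(θ)^4) · r dr dθ.

Inner (r from 0 to 5): 781250sin(θ)^4/3.
Outer (θ from 0 to 2π): 390625π/2.

Therefore ∮_C P dx + Q dy = 390625π/2.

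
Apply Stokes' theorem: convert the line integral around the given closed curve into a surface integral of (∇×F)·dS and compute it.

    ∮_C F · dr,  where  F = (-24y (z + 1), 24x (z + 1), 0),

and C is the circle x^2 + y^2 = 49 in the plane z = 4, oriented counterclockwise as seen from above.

Let S be the flat disk x^2 + y^2 ≤ 49 in the plane z = 4, with upward unit normal n̂ = ẑ. By Stokes' theorem,

    ∮_C F · dr = ∬_S (∇ × F) · n̂ dS = ∬_D (curl F)_z dA,

where D is the disk x^2 + y^2 ≤ 49.

Compute the curl of F = (-24y (z + 1), 24x (z + 1), 0):
    (∇ × F)_x = ∂F_z/∂y - ∂F_y/∂z = -24x,
    (∇ × F)_y = ∂F_x/∂z - ∂F_z/∂x = -24y,
    (∇ × F)_z = ∂F_y/∂x - ∂F_x/∂y = 48z + 48.

On z = 4, (curl F)_z = 240.

Convert to polar (x = r cos θ, y = r sin θ, dA = r dr dθ); the integrand becomes 240, so

    ∬_D (curl F)_z dA = ∫_0^{2π} ∫_0^{7} (240) · r dr dθ.

Inner (r from 0 to 7): 5880.
Outer (θ from 0 to 2π): 11760π.

Therefore ∮_C F · dr = 11760π.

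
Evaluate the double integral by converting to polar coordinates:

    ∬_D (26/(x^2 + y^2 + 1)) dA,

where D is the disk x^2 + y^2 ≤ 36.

The region D is 0 ≤ r ≤ 6, 0 ≤ θ ≤ 2π in polar coordinates, where x = r cos(θ), y = r sin(θ), and dA = r dr dθ.

Under the substitution, the integrand becomes 26/(r^2 + 1), so

    ∬_D (26/(x^2 + y^2 + 1)) dA = ∫_{0}^{2π} ∫_{0}^{6} (26/(r^2 + 1)) · r dr dθ.

Inner integral (in r): ∫_{0}^{6} (26/(r^2 + 1)) · r dr = log(243569224216081305397).

Outer integral (in θ): ∫_{0}^{2π} (log(243569224216081305397)) dθ = 26π log(37).

Therefore ∬_D (26/(x^2 + y^2 + 1)) dA = 26π log(37).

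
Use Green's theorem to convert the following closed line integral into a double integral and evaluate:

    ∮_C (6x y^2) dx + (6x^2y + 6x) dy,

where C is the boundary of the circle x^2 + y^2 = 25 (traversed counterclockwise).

Green's theorem converts the closed line integral into a double integral over the enclosed region D:

    ∮_C P dx + Q dy = ∬_D (∂Q/∂x - ∂P/∂y) dA.

Here P = 6x y^2, Q = 6x^2y + 6x, so

    ∂Q/∂x = 12x y + 6,    ∂P/∂y = 12x y,
    ∂Q/∂x - ∂P/∂y = 6.

D is the region x^2 + y^2 ≤ 25. Evaluating the double integral:

In polar coordinates (x = r cos θ, y = r sin θ, dA = r dr dθ) the integrand becomes 6, so

    ∬_D (6) dA = ∫_0^{2π} ∫_0^{5} (6) · r dr dθ.

Inner (r from 0 to 5): 75.
Outer (θ from 0 to 2π): 150π.

Therefore ∮_C P dx + Q dy = 150π.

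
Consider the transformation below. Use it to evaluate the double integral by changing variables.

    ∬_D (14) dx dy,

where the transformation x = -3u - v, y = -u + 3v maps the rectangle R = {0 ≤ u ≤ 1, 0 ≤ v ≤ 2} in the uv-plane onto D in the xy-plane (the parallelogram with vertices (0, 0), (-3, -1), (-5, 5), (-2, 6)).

Compute the Jacobian determinant of (x, y) with respect to (u, v):

    ∂(x,y)/∂(u,v) = | -3  -1 | = (-3)(3) - (-1)(-1) = -10.
                   | -1  3 |

Its absolute value is |J| = 10 (the area scaling factor).

Substituting x = -3u - v, y = -u + 3v into the integrand,

    14 → 14,

so the integral becomes

    ∬_R (14) · |J| du dv = ∫_0^1 ∫_0^2 (140) dv du.

Inner (v): 280.
Outer (u): 280.

Therefore ∬_D (14) dx dy = 280.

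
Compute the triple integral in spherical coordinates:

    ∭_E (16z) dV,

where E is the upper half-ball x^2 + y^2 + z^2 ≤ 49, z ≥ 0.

In spherical coordinates, x = ρ sin(φ) cos(θ), y = ρ sin(φ) sin(θ), z = ρ cos(φ), and dV = ρ^2 sin(φ) dρ dφ dθ.

The integrand becomes 16ρ cos(φ), so

    ∭_E (16z) dV = ∫_{0}^{2π} ∫_{0}^{π/2} ∫_{0}^{7} (16ρ cos(φ)) · ρ^2 sin(φ) dρ dφ dθ.

Inner (ρ): 4802sin(2φ).
Middle (φ): 4802.
Outer (θ): 9604π.

Therefore the triple integral equals 9604π.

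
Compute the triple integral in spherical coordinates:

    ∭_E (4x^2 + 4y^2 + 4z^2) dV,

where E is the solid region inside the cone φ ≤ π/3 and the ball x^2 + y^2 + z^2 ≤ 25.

In spherical coordinates, x = ρ sin(φ) cos(θ), y = ρ sin(φ) sin(θ), z = ρ cos(φ), and dV = ρ^2 sin(φ) dρ dφ dθ.

The integrand becomes 4ρ^2, so

    ∭_E (4x^2 + 4y^2 + 4z^2) dV = ∫_{0}^{2π} ∫_{0}^{π/3} ∫_{0}^{5} (4ρ^2) · ρ^2 sin(φ) dρ dφ dθ.

Inner (ρ): 2500sin(φ).
Middle (φ): 1250.
Outer (θ): 2500π.

Therefore the triple integral equals 2500π.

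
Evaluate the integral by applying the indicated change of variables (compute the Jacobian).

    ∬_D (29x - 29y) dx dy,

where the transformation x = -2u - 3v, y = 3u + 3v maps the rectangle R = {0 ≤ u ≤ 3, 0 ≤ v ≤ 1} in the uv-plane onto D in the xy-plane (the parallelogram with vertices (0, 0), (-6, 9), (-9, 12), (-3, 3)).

Compute the Jacobian determinant of (x, y) with respect to (u, v):

    ∂(x,y)/∂(u,v) = | -2  -3 | = (-2)(3) - (-3)(3) = 3.
                   | 3  3 |

Its absolute value is |J| = 3 (the area scaling factor).

Substituting x = -2u - 3v, y = 3u + 3v into the integrand,

    29x - 29y → -145u - 174v,

so the integral becomes

    ∬_R (-145u - 174v) · |J| du dv = ∫_0^3 ∫_0^1 (-435u - 522v) dv du.

Inner (v): -435u - 261.
Outer (u): -5481/2.

Therefore ∬_D (29x - 29y) dx dy = -5481/2.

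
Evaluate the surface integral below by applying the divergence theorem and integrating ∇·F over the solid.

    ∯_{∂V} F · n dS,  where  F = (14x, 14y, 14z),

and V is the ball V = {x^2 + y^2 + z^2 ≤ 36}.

By the divergence theorem,

    ∯_{∂V} F · n dS = ∭_V (∇ · F) dV.

Compute the divergence:
    ∇ · F = ∂F_x/∂x + ∂F_y/∂y + ∂F_z/∂z = 14 + 14 + 14 = 42.

In spherical coordinates, x = ρ sin(φ) cos(θ), y = ρ sin(φ) sin(θ), z = ρ cos(φ), dV = ρ^2 sin(φ) dρ dφ dθ, with 0 ≤ ρ ≤ 6, 0 ≤ φ ≤ π, 0 ≤ θ ≤ 2π.

The integrand, after substitution and multiplying by the volume element, becomes (42) · ρ^2 sin(φ), so

    ∭_V (∇·F) dV = ∫_0^{2π} ∫_0^{π} ∫_0^{6} (42) · ρ^2 sin(φ) dρ dφ dθ.

Inner (ρ from 0 to 6): 3024sin(φ).
Middle (φ from 0 to π): 6048.
Outer (θ from 0 to 2π): 12096π.

Therefore ∯_{∂V} F · n dS = 12096π.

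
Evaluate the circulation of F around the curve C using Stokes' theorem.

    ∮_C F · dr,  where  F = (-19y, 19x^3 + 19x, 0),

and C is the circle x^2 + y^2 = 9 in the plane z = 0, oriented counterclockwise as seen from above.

Let S be the flat disk x^2 + y^2 ≤ 9 in the plane z = 0, with upward unit normal n̂ = ẑ. By Stokes' theorem,

    ∮_C F · dr = ∬_S (∇ × F) · n̂ dS = ∬_D (curl F)_z dA,

where D is the disk x^2 + y^2 ≤ 9.

Compute the curl of F = (-19y, 19x^3 + 19x, 0):
    (∇ × F)_x = ∂F_z/∂y - ∂F_y/∂z = 0,
    (∇ × F)_y = ∂F_x/∂z - ∂F_z/∂x = 0,
    (∇ × F)_z = ∂F_y/∂x - ∂F_x/∂y = 57x^2 + 38.

On z = 0, (curl F)_z = 57x^2 + 38.

Convert to polar (x = r cos θ, y = r sin θ, dA = r dr dθ); the integrand becomes 57r^2cos(θ)^2 + 38, so

    ∬_D (curl F)_z dA = ∫_0^{2π} ∫_0^{3} (57r^2cos(θ)^2 + 38) · r dr dθ.

Inner (r from 0 to 3): 4617cos(θ)^2/4 + 171.
Outer (θ from 0 to 2π): 5985π/4.

Therefore ∮_C F · dr = 5985π/4.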